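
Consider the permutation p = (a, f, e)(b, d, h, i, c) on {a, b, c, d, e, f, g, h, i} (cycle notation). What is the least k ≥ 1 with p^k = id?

15

The cycle type of p is (5, 3, 1).
The order of p is the least common multiple of its cycle lengths: lcm(5, 3) = 15.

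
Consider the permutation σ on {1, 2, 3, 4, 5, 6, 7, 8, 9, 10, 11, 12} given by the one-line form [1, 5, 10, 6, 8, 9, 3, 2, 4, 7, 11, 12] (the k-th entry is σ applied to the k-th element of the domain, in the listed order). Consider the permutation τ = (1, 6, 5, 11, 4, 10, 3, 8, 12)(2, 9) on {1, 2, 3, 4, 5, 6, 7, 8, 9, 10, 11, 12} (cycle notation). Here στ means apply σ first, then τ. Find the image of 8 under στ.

First apply σ: σ(8) = 2, then τ(2) = 9. Thus (στ)(8) = 9.

9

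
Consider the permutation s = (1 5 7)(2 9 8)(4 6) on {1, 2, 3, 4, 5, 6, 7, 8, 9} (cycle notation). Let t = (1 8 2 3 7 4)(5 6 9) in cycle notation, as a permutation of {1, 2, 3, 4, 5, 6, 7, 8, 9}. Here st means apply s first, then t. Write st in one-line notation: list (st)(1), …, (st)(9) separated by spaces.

6 5 7 9 4 1 8 3 2

(st)(x) = t(s(x)). Computing each image: t(s(1)) = t(5) = 6, t(s(2)) = t(9) = 5, t(s(3)) = t(3) = 7, t(s(4)) = t(6) = 9, t(s(5)) = t(7) = 4, t(s(6)) = t(4) = 1, t(s(7)) = t(1) = 8, t(s(8)) = t(2) = 3, t(s(9)) = t(8) = 2.
Hence st = [6 5 7 9 4 1 8 3 2].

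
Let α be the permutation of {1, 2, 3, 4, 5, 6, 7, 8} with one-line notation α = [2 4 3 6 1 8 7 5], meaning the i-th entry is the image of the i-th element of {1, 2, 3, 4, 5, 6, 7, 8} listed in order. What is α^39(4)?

Tracing 4 → 6 → … returns to 4 after 6 steps, so 4 lies in a 6-cycle (1, 2, 4, 6, 8, 5).
Powers repeat with period 6 on this cycle, and 39 mod 6 = 3, so α^39(4) = α^3(4).
Advancing 3 steps from 4: 4 → 6 → 8 → 5.

5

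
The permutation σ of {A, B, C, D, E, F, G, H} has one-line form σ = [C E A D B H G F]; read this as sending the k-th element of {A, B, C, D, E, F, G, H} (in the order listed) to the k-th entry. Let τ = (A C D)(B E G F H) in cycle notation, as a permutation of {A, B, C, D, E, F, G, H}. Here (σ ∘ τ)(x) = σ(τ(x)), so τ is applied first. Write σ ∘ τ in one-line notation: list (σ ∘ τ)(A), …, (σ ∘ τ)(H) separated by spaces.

A B D C G F H E

(σ ∘ τ)(x) = σ(τ(x)). Computing each image: σ(τ(A)) = σ(C) = A, σ(τ(B)) = σ(E) = B, σ(τ(C)) = σ(D) = D, σ(τ(D)) = σ(A) = C, σ(τ(E)) = σ(G) = G, σ(τ(F)) = σ(H) = F, σ(τ(G)) = σ(F) = H, σ(τ(H)) = σ(B) = E.
Hence σ ∘ τ = [A B D C G F H E].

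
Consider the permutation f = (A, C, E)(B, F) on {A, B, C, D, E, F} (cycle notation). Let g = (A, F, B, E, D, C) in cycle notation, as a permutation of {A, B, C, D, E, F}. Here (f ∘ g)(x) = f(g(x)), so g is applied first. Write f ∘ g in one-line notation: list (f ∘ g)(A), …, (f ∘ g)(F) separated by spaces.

B A C E D F

(f ∘ g)(x) = f(g(x)). Computing each image: f(g(A)) = f(F) = B, f(g(B)) = f(E) = A, f(g(C)) = f(A) = C, f(g(D)) = f(C) = E, f(g(E)) = f(D) = D, f(g(F)) = f(B) = F.
Hence f ∘ g = [B A C E D F].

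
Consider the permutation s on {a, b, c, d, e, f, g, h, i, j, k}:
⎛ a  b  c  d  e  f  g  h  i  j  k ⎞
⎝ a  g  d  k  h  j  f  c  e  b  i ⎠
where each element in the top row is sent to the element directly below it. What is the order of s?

Decomposing into disjoint cycles gives cycle lengths 6, 4, 1.
The order of s is the least common multiple of its cycle lengths: lcm(6, 4) = 12.

12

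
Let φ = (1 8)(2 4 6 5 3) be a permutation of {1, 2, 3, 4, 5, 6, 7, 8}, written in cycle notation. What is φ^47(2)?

6

2 lies in the 5-cycle (2 4 6 5 3).
Since the cycle has length 5, φ^47 acts on it the same as φ^2 (47 mod 5 = 2).
Stepping 2 places around the cycle: 2 → 4 → 6.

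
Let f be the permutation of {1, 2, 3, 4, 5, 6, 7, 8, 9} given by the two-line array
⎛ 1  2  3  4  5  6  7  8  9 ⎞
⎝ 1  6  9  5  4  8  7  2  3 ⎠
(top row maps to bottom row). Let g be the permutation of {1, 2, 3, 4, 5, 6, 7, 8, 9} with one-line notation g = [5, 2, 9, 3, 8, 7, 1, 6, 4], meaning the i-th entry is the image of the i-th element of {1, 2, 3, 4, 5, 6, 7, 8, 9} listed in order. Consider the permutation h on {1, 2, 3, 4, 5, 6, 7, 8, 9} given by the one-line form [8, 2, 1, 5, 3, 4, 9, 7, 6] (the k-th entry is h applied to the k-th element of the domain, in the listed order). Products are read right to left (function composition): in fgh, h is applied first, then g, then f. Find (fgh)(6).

Apply the permutations in order: h(6) = 4, then g(4) = 3, then f(3) = 9. So (fgh)(6) = 9.

9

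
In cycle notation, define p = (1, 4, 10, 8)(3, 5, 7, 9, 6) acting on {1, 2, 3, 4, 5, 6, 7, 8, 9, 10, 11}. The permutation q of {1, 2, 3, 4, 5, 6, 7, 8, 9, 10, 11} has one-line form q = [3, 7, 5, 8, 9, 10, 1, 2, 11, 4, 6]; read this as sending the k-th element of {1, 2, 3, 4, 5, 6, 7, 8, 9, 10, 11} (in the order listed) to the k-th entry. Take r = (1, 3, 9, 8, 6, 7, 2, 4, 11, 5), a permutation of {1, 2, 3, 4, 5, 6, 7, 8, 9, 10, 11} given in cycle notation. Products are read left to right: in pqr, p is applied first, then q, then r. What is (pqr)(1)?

Chase 1: p(1) = 4; q(4) = 8; r(8) = 6. Hence (pqr)(1) = 6.

6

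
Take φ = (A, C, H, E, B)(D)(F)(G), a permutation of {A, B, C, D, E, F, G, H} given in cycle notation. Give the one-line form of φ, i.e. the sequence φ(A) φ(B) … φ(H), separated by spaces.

C A H D B F G E

Reading each image from the cycles: A↦C, B↦A, C↦H, D↦D, E↦B, F↦F, G↦G, H↦E.
So the one-line form is C A H D B F G E.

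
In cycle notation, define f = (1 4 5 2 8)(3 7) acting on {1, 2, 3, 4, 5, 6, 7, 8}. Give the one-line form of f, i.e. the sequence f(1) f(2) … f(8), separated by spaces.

4 8 7 5 2 6 3 1

Reading each image from the cycles: 1→4, 2→8, 3→7, 4→5, 5→2, 6→6, 7→3, 8→1.
So the one-line form is 4 8 7 5 2 6 3 1.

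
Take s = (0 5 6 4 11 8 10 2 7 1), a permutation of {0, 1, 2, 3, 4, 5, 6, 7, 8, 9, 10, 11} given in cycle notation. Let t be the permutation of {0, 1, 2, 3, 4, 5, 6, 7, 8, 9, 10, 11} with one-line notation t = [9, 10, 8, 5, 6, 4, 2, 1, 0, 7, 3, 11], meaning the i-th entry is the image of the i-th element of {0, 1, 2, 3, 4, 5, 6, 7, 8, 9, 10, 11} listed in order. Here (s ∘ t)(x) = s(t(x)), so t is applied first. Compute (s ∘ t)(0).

(s ∘ t)(0) = s(t(0)). t(0) = 9, then s(9) = 9. So (s ∘ t)(0) = 9.

9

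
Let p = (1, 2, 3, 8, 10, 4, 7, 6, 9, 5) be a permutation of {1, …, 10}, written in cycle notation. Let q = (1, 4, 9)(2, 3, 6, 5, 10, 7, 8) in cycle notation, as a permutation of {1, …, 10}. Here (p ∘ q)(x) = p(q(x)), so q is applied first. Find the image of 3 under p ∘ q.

9

q(3) = 6, then p(6) = 9; composing gives (p ∘ q)(3) = 9.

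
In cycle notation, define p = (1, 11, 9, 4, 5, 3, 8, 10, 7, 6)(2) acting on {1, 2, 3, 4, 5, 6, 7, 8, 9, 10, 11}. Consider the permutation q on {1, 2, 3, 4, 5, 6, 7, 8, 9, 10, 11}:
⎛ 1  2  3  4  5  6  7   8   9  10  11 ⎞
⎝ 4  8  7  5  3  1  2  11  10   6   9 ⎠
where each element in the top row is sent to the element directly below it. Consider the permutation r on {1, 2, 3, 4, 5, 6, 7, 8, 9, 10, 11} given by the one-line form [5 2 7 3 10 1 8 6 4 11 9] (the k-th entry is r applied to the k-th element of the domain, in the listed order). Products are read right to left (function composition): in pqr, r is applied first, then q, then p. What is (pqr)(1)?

8

Chase 1: r(1) = 5; q(5) = 3; p(3) = 8. Hence (pqr)(1) = 8.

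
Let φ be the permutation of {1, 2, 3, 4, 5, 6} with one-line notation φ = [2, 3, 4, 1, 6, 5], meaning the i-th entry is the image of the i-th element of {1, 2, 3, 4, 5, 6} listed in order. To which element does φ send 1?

1 is element number 1 of the domain, and entry number 1 of the one-line form is 2, so φ(1) = 2.

2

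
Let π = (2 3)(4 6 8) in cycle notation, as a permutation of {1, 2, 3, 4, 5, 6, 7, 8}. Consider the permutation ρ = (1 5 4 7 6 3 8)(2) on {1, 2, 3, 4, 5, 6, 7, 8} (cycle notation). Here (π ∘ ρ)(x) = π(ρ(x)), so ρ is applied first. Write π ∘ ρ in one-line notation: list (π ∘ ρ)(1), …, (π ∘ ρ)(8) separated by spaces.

(π ∘ ρ)(x) = π(ρ(x)). Computing each image: π(ρ(1)) = π(5) = 5, π(ρ(2)) = π(2) = 3, π(ρ(3)) = π(8) = 4, π(ρ(4)) = π(7) = 7, π(ρ(5)) = π(4) = 6, π(ρ(6)) = π(3) = 2, π(ρ(7)) = π(6) = 8, π(ρ(8)) = π(1) = 1.
Hence π ∘ ρ = [5 3 4 7 6 2 8 1].

5 3 4 7 6 2 8 1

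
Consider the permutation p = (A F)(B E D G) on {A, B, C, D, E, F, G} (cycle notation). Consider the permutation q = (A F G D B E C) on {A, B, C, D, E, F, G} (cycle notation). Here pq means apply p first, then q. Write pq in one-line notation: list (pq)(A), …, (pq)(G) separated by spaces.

For each element, apply p then q: A → F → G; B → E → C; C → C → A; D → G → D; E → D → B; F → A → F; G → B → E.
So pq in one-line form is G C A D B F E.

G C A D B F E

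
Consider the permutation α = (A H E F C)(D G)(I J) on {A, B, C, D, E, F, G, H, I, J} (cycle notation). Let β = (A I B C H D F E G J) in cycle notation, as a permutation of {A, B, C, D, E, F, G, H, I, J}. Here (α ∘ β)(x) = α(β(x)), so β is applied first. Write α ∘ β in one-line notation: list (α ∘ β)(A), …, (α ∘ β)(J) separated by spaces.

For each element, apply β then α: A → I → J; B → C → A; C → H → E; D → F → C; E → G → D; F → E → F; G → J → I; H → D → G; I → B → B; J → A → H.
Collecting the images, α ∘ β = [J A E C D F I G B H].

J A E C D F I G B H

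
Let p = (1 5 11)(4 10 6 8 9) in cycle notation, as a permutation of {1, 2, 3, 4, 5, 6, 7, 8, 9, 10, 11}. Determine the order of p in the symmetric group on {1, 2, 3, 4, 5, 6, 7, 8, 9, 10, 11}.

The cycle type of p is (5, 3, 1, 1, 1).
The order is lcm(5, 3) = 15.

15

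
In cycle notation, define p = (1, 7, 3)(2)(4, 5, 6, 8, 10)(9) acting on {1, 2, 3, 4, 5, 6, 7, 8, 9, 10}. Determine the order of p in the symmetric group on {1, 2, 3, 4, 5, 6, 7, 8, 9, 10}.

15

The disjoint cycles have lengths 5, 3, 1, 1.
The order of p is the least common multiple of its cycle lengths: lcm(5, 3) = 15.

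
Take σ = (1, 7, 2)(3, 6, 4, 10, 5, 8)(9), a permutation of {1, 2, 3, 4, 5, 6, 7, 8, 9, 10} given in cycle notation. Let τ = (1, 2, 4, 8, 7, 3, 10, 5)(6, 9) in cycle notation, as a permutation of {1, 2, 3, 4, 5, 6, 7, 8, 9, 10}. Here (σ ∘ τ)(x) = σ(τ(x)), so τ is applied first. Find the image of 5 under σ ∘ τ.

First apply τ: τ(5) = 1, then σ(1) = 7. Thus (σ ∘ τ)(5) = 7.

7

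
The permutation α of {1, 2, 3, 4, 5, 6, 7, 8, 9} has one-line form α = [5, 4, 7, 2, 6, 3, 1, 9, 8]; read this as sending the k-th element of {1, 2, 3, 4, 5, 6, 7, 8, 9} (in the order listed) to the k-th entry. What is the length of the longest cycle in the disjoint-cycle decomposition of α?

5

Decomposing into disjoint cycles gives (1, 5, 6, 3, 7)(2, 4)(8, 9); the longest has length 5.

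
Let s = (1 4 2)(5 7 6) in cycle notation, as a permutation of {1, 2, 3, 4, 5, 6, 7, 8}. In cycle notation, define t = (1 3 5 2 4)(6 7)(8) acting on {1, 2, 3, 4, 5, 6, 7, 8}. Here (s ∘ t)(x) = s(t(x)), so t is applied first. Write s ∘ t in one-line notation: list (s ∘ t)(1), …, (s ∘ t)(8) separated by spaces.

3 2 7 4 1 6 5 8

For each element, apply t then s: 1 → 3 → 3; 2 → 4 → 2; 3 → 5 → 7; 4 → 1 → 4; 5 → 2 → 1; 6 → 7 → 6; 7 → 6 → 5; 8 → 8 → 8.
Collecting the images, s ∘ t = [3 2 7 4 1 6 5 8].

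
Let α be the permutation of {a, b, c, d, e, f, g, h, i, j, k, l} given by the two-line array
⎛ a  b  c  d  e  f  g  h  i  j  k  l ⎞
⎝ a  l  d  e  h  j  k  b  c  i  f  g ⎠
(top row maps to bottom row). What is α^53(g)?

b

Tracing g → k → … returns to g after 11 steps, so g lies in an 11-cycle (b, l, g, k, f, j, i, c, d, e, h).
Since the cycle has length 11, α^53 acts on it the same as α^9 (53 mod 11 = 9).
Advancing 9 steps from g: g → k → f → j → i → c → d → e → h → b.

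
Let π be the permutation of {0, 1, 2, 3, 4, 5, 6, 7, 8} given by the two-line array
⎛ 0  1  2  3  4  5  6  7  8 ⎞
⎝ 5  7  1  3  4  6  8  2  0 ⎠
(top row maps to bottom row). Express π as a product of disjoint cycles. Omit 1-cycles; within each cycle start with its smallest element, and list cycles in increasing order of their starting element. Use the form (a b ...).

(0 5 6 8)(1 7 2)

Iterating π from 0 gives 0 → 5 → 6 → 8 → 0; that is the 4-cycle (0 5 6 8).
Repeating from the next unused element and collecting all non-trivial cycles gives (0 5 6 8)(1 7 2).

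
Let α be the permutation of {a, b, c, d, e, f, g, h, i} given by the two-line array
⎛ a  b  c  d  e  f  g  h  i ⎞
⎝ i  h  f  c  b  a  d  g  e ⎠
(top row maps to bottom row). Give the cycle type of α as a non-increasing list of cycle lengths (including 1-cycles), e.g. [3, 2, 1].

[9]

The disjoint cycles are (a i e b h g d c f), with lengths 9 in non-increasing order.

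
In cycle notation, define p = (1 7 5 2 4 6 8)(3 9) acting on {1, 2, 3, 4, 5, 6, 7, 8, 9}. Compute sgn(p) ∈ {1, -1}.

The cycle lengths are 7, 2.
A cycle of length ℓ contributes ℓ−1 transpositions, so p is a product of 6 + 1 = 7 transpositions — odd.

-1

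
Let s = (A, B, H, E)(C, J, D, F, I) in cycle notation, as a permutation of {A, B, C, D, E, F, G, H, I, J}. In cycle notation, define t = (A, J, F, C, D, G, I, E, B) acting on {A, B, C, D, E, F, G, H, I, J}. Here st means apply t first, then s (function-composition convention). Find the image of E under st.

t(E) = B, then s(B) = H; composing gives (st)(E) = H.

H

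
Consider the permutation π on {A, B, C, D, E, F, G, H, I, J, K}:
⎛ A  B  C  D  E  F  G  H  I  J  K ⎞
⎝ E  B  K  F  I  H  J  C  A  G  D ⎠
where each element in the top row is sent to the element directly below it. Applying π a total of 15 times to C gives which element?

C

Tracing C → K → … returns to C after 5 steps, so C lies in a 5-cycle (C K D F H).
Powers repeat with period 5 on this cycle, and 15 mod 5 = 0, so π^15(C) = π^0(C).
So π^15(C) = C.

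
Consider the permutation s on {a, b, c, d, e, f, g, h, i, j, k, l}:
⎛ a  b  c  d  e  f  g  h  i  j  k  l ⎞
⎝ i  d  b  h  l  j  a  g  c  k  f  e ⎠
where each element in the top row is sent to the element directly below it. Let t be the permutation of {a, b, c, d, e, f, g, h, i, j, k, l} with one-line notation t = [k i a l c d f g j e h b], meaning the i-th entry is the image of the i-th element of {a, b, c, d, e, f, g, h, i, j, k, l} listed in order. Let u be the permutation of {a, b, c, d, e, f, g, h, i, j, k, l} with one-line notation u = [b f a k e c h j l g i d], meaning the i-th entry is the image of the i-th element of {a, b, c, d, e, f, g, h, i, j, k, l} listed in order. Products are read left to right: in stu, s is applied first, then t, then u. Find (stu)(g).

i

Chase g: s(g) = a; t(a) = k; u(k) = i. Hence (stu)(g) = i.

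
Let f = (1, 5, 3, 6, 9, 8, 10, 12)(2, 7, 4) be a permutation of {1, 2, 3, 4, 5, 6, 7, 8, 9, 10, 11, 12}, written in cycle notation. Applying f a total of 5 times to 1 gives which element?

8

1 lies in the 8-cycle (1, 5, 3, 6, 9, 8, 10, 12).
Stepping 5 places around the cycle: 1 → 5 → 3 → 6 → 9 → 8.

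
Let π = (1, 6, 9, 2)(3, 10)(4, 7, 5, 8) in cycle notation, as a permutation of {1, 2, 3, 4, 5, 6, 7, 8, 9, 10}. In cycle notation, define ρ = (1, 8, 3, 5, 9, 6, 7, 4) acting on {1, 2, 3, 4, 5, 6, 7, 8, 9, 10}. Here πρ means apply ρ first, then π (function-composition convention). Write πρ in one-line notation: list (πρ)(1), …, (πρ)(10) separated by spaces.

(πρ)(x) = π(ρ(x)). Computing each image: π(ρ(1)) = π(8) = 4, π(ρ(2)) = π(2) = 1, π(ρ(3)) = π(5) = 8, π(ρ(4)) = π(1) = 6, π(ρ(5)) = π(9) = 2, π(ρ(6)) = π(7) = 5, π(ρ(7)) = π(4) = 7, π(ρ(8)) = π(3) = 10, π(ρ(9)) = π(6) = 9, π(ρ(10)) = π(10) = 3.
Hence πρ = [4 1 8 6 2 5 7 10 9 3].

4 1 8 6 2 5 7 10 9 3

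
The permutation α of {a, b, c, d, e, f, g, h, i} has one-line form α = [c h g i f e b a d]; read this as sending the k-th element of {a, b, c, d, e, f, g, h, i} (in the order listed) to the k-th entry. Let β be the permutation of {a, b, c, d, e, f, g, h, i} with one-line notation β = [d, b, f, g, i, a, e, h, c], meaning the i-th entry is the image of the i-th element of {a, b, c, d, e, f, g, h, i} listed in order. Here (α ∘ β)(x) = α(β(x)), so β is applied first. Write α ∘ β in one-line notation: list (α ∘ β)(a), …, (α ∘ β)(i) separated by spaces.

i h e b d c f a g

(α ∘ β)(x) = α(β(x)). Computing each image: α(β(a)) = α(d) = i, α(β(b)) = α(b) = h, α(β(c)) = α(f) = e, α(β(d)) = α(g) = b, α(β(e)) = α(i) = d, α(β(f)) = α(a) = c, α(β(g)) = α(e) = f, α(β(h)) = α(h) = a, α(β(i)) = α(c) = g.
Hence α ∘ β = [i h e b d c f a g].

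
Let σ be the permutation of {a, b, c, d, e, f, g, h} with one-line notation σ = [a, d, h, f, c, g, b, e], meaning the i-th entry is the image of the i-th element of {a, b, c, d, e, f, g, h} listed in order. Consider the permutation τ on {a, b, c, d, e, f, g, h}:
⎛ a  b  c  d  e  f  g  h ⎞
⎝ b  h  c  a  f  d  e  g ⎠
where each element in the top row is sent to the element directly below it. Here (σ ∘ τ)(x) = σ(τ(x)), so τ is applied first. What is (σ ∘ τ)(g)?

c

τ(g) = e, then σ(e) = c; composing gives (σ ∘ τ)(g) = c.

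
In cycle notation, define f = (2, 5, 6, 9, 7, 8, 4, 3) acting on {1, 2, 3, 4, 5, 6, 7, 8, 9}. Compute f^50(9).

9 lies in the 8-cycle (2, 5, 6, 9, 7, 8, 4, 3).
Since the cycle has length 8, f^50 acts on it the same as f^2 (50 mod 8 = 2).
Advancing 2 steps from 9: 9 → 7 → 8.

8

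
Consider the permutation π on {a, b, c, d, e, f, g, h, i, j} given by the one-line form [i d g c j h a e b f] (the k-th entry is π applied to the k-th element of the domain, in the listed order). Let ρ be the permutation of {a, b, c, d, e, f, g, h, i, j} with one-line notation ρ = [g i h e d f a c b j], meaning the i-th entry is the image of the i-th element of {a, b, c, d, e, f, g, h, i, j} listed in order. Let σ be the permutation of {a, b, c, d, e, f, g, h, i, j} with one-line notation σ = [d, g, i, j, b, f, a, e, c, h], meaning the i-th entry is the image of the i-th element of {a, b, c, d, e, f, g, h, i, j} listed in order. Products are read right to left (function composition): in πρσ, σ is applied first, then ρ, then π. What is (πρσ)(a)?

Chase a: σ(a) = d; ρ(d) = e; π(e) = j. Hence (πρσ)(a) = j.

j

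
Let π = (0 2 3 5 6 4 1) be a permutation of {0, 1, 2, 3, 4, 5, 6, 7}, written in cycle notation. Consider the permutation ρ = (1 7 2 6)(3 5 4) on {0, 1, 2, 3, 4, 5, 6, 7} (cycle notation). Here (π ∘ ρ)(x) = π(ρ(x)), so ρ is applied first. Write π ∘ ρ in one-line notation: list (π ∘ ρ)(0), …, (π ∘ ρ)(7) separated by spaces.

(π ∘ ρ)(x) = π(ρ(x)). Computing each image: π(ρ(0)) = π(0) = 2, π(ρ(1)) = π(7) = 7, π(ρ(2)) = π(6) = 4, π(ρ(3)) = π(5) = 6, π(ρ(4)) = π(3) = 5, π(ρ(5)) = π(4) = 1, π(ρ(6)) = π(1) = 0, π(ρ(7)) = π(2) = 3.
Hence π ∘ ρ = [2 7 4 6 5 1 0 3].

2 7 4 6 5 1 0 3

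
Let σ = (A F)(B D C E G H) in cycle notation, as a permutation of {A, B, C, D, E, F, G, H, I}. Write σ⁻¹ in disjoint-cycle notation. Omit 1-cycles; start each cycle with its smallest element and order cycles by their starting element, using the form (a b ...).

(A F)(B H G E C D)

Inverting a permutation written in cycle notation just reverses the order within every cycle.
Reversing each cycle of σ and rotating so the smallest element leads gives (A F)(B H G E C D).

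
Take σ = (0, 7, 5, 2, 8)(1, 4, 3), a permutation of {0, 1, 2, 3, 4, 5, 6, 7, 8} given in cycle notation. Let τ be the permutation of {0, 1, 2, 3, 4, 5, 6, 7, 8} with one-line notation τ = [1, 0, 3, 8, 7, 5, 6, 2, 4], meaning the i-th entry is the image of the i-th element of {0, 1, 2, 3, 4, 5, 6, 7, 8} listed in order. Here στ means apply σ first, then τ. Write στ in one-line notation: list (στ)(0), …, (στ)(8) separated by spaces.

2 7 4 0 8 3 6 5 1

For each element, apply σ then τ: 0 → 7 → 2; 1 → 4 → 7; 2 → 8 → 4; 3 → 1 → 0; 4 → 3 → 8; 5 → 2 → 3; 6 → 6 → 6; 7 → 5 → 5; 8 → 0 → 1.
Collecting the images, στ = [2 7 4 0 8 3 6 5 1].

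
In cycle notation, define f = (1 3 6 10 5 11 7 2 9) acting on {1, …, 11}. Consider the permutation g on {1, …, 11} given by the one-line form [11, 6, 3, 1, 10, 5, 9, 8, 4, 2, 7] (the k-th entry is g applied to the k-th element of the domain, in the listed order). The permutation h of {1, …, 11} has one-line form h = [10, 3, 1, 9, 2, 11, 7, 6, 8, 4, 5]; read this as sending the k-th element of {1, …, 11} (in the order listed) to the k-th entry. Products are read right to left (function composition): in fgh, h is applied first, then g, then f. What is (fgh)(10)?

3

Chase 10: h(10) = 4; g(4) = 1; f(1) = 3. Hence (fgh)(10) = 3.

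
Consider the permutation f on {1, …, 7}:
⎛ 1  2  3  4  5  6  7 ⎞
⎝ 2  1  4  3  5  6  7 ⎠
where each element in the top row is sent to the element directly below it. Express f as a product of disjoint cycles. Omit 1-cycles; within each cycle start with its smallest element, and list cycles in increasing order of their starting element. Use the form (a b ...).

(1 2)(3 4)

Iterating f from 1 gives 1 → 2 → 1; that is the 2-cycle (1 2).
Repeating from the next unused element and collecting all non-trivial cycles gives (1 2)(3 4).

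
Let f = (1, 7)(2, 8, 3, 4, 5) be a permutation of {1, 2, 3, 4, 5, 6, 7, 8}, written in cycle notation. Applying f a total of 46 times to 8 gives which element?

3

8 lies in the 5-cycle (2, 8, 3, 4, 5).
Powers repeat with period 5 on this cycle, and 46 mod 5 = 1, so f^46(8) = f^1(8).
Stepping 1 place around the cycle: 8 → 3.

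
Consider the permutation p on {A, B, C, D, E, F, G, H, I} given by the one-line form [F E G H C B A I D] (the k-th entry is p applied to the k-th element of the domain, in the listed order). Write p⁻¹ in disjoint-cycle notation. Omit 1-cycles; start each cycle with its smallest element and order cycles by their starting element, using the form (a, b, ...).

First write p in disjoint cycles: (A, F, B, E, C, G)(D, H, I).
Reversing each cycle (and rotating so the smallest element leads) gives p⁻¹ = (A, G, C, E, B, F)(D, I, H).

(A, G, C, E, B, F)(D, I, H)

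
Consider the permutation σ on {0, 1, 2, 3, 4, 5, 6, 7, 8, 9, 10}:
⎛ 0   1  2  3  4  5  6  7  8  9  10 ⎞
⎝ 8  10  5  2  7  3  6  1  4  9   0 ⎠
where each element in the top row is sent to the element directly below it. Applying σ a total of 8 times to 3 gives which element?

5

Tracing 3 → 2 → … returns to 3 after 3 steps, so 3 lies in a 3-cycle (2 5 3).
Since the cycle has length 3, σ^8 acts on it the same as σ^2 (8 mod 3 = 2).
Advancing 2 steps from 3: 3 → 2 → 5.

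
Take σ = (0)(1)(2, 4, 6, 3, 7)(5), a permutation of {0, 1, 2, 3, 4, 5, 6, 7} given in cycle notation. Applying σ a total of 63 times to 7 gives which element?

7 lies in the 5-cycle (2, 4, 6, 3, 7).
Since the cycle has length 5, σ^63 acts on it the same as σ^3 (63 mod 5 = 3).
Stepping 3 places around the cycle: 7 → 2 → 4 → 6.

6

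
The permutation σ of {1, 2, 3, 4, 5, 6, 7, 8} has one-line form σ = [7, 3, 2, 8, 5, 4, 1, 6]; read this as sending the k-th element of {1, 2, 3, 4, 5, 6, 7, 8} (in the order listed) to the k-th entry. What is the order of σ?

6

The disjoint-cycle form of σ has cycle lengths 3, 2, 2, 1.
The order is lcm(3, 2, 2) = 6.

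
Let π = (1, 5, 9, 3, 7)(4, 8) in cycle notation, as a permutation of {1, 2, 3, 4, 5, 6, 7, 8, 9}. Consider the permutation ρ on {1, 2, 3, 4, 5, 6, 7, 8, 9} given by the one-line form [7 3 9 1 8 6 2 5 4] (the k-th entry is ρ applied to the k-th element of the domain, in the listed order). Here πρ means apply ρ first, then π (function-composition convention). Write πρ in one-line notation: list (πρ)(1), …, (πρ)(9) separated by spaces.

(πρ)(x) = π(ρ(x)). Computing each image: π(ρ(1)) = π(7) = 1, π(ρ(2)) = π(3) = 7, π(ρ(3)) = π(9) = 3, π(ρ(4)) = π(1) = 5, π(ρ(5)) = π(8) = 4, π(ρ(6)) = π(6) = 6, π(ρ(7)) = π(2) = 2, π(ρ(8)) = π(5) = 9, π(ρ(9)) = π(4) = 8.
Hence πρ = [1 7 3 5 4 6 2 9 8].

1 7 3 5 4 6 2 9 8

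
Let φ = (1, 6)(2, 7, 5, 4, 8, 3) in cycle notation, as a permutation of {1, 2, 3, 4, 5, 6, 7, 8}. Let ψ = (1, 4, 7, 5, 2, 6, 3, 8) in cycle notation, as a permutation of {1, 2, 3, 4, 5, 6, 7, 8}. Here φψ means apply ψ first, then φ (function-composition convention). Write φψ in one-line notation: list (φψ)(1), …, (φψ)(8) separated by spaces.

8 1 3 5 7 2 4 6

Chase each element through ψ then φ: 1 → 4 → 8; 2 → 6 → 1; 3 → 8 → 3; 4 → 7 → 5; 5 → 2 → 7; 6 → 3 → 2; 7 → 5 → 4; 8 → 1 → 6.
So φψ in one-line form is 8 1 3 5 7 2 4 6.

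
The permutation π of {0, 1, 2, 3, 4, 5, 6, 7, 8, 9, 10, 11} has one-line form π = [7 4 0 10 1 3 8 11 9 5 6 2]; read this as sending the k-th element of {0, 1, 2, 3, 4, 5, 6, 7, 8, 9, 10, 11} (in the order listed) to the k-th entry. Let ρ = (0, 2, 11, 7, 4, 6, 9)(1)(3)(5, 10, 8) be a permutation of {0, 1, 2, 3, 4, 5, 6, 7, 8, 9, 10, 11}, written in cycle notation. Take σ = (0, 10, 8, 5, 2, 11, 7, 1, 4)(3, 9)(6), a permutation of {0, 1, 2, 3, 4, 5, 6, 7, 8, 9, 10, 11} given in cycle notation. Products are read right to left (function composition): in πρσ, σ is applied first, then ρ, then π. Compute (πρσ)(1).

Chase 1: σ(1) = 4; ρ(4) = 6; π(6) = 8. Hence (πρσ)(1) = 8.

8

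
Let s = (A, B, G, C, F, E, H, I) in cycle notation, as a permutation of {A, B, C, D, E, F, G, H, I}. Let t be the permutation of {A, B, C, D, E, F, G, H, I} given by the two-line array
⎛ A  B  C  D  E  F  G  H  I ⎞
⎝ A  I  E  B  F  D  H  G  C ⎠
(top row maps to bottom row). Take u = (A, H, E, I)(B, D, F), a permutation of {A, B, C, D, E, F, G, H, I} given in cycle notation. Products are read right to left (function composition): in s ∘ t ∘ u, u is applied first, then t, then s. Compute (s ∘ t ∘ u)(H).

Chase H: u(H) = E; t(E) = F; s(F) = E. Hence (s ∘ t ∘ u)(H) = E.

E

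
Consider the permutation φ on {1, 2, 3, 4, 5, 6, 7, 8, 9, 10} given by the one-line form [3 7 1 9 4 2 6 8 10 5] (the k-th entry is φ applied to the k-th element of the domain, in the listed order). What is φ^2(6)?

7

Tracing 6 → 2 → … returns to 6 after 3 steps, so 6 lies in a 3-cycle (2, 7, 6).
Advancing 2 steps from 6: 6 → 2 → 7.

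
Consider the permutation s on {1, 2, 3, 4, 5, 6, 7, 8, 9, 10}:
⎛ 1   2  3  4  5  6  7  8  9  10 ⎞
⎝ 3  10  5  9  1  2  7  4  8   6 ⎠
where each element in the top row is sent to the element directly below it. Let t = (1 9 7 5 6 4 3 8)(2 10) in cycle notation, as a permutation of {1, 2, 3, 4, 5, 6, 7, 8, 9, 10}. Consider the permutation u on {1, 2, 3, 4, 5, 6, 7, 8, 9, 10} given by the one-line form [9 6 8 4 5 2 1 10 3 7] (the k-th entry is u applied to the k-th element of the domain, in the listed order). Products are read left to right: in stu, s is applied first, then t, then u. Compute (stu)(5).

Apply the permutations in order: s(5) = 1, then t(1) = 9, then u(9) = 3. So (stu)(5) = 3.

3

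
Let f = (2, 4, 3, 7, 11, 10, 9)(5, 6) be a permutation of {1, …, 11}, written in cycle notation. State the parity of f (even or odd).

The cycle lengths are 7, 2, 1, 1.
A cycle is odd iff its length is even; f has 1 even-length cycle, so sgn(f) = (−1)^1 and f is odd.

odd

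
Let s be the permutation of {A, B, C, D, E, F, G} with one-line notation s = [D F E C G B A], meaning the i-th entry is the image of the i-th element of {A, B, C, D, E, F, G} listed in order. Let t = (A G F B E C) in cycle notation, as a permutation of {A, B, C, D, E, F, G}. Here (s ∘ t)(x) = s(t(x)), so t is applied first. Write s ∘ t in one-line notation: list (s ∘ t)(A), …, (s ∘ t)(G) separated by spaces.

For each element, apply t then s: A → G → A; B → E → G; C → A → D; D → D → C; E → C → E; F → B → F; G → F → B.
Collecting the images, s ∘ t = [A G D C E F B].

A G D C E F B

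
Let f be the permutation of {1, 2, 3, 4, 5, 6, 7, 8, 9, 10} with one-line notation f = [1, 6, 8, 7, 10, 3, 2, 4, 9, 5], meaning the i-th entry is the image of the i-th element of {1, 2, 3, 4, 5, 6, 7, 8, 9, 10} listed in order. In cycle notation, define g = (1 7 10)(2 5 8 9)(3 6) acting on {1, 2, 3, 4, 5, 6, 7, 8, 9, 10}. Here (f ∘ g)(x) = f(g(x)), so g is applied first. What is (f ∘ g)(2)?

First apply g: g(2) = 5, then f(5) = 10. Thus (f ∘ g)(2) = 10.

10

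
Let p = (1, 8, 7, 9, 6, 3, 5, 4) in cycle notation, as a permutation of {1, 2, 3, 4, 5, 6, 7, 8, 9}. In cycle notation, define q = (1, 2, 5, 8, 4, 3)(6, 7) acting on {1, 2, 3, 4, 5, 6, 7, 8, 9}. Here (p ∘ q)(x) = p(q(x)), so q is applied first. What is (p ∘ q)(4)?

First apply q: q(4) = 3, then p(3) = 5. Thus (p ∘ q)(4) = 5.

5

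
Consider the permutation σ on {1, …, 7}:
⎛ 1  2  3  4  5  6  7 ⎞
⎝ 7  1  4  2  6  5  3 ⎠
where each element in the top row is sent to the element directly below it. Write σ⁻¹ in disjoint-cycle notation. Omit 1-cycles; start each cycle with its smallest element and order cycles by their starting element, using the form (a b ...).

(1 2 4 3 7)(5 6)

The cycle decomposition of σ is (1 7 3 4 2)(5 6).
The inverse reverses every cycle; in canonical form, σ⁻¹ = (1 2 4 3 7)(5 6).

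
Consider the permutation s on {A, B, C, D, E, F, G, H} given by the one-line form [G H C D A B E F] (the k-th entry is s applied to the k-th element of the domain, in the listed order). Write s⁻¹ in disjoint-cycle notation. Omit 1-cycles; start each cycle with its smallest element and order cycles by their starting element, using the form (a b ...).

(A E G)(B F H)

The cycle decomposition of s is (A G E)(B H F).
The inverse reverses every cycle; in canonical form, s⁻¹ = (A E G)(B F H).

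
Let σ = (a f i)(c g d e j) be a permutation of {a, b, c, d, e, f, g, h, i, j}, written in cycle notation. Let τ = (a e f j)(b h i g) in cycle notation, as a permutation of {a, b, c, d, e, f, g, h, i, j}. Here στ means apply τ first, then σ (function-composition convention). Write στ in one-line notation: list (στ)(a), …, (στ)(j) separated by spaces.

j h g e i c b a d f

(στ)(x) = σ(τ(x)). Computing each image: σ(τ(a)) = σ(e) = j, σ(τ(b)) = σ(h) = h, σ(τ(c)) = σ(c) = g, σ(τ(d)) = σ(d) = e, σ(τ(e)) = σ(f) = i, σ(τ(f)) = σ(j) = c, σ(τ(g)) = σ(b) = b, σ(τ(h)) = σ(i) = a, σ(τ(i)) = σ(g) = d, σ(τ(j)) = σ(a) = f.
Hence στ = [j h g e i c b a d f].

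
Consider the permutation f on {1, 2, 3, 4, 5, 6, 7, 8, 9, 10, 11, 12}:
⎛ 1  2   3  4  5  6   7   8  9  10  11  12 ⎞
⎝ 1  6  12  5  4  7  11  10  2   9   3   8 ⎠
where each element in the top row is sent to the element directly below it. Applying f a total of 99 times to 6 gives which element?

6

Tracing 6 → 7 → … returns to 6 after 9 steps, so 6 lies in a 9-cycle (2, 6, 7, 11, 3, 12, 8, 10, 9).
Powers repeat with period 9 on this cycle, and 99 mod 9 = 0, so f^99(6) = f^0(6).
So f^99(6) = 6.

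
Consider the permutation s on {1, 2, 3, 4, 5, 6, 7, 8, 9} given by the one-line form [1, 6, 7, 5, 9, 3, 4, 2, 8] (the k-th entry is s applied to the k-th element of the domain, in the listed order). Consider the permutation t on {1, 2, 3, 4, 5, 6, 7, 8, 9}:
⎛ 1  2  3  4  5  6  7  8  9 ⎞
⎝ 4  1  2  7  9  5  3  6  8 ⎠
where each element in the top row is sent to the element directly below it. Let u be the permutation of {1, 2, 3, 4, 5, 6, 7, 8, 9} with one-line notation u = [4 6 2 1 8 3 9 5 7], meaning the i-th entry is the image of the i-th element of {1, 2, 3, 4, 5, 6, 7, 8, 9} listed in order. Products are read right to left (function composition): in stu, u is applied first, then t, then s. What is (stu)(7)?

(stu)(7) = s(t(u(7))). u(7) = 9, then t(9) = 8, then s(8) = 2, so the result is 2.

2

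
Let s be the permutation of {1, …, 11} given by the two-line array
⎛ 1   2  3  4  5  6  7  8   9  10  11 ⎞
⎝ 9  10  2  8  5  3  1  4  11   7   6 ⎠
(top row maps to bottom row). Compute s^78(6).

9

Tracing 6 → 3 → … returns to 6 after 8 steps, so 6 lies in an 8-cycle (1 9 11 6 3 2 10 7).
Powers repeat with period 8 on this cycle, and 78 mod 8 = 6, so s^78(6) = s^6(6).
Advancing 6 steps from 6: 6 → 3 → 2 → 10 → 7 → 1 → 9.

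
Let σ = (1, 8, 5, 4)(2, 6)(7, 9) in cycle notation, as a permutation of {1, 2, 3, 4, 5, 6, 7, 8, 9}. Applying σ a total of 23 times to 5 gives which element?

8

5 lies in the 4-cycle (1, 8, 5, 4).
Powers repeat with period 4 on this cycle, and 23 mod 4 = 3, so σ^23(5) = σ^3(5).
Advancing 3 steps from 5: 5 → 4 → 1 → 8.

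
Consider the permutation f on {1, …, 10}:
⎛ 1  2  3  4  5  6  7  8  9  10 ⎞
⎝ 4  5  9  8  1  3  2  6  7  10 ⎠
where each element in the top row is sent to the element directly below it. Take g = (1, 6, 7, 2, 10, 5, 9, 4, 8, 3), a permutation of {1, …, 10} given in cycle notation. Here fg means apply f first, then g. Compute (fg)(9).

2

(fg)(9) = g(f(9)). f(9) = 7, then g(7) = 2. So (fg)(9) = 2.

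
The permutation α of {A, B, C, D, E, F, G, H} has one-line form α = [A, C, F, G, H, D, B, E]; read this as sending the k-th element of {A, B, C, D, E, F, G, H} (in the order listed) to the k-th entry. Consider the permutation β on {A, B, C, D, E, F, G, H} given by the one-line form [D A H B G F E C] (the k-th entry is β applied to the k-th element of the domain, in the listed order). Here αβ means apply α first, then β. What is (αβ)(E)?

C

α(E) = H, then β(H) = C; composing gives (αβ)(E) = C.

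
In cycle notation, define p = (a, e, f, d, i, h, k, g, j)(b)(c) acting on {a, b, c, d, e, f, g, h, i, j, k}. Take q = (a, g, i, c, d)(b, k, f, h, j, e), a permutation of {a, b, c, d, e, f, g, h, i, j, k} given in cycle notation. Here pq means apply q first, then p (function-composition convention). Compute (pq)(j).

f

q(j) = e, then p(e) = f; composing gives (pq)(j) = f.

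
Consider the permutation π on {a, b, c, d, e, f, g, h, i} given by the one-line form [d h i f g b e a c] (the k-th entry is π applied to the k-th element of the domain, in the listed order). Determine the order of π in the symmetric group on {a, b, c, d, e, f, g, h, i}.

Decomposing into disjoint cycles gives cycle lengths 5, 2, 2.
The order is lcm(5, 2, 2) = 10.

10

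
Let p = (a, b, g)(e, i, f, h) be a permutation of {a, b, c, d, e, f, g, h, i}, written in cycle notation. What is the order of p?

12

The cycle type of p is (4, 3, 1, 1).
The order of p is the least common multiple of its cycle lengths: lcm(4, 3) = 12.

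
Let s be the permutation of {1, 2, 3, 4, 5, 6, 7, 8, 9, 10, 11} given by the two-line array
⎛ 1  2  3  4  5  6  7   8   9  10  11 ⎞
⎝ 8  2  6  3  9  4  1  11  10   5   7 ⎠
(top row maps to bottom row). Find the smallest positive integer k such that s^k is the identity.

12

Writing s as disjoint cycles, the cycle lengths are 4, 3, 3, 1.
The order of s is the least common multiple of its cycle lengths: lcm(4, 3, 3) = 12.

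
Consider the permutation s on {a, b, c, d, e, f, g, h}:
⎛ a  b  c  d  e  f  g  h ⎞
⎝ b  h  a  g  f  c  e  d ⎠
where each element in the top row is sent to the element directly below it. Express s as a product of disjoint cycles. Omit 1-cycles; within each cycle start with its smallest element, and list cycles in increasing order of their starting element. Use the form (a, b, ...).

Start at a and follow images: a → b → h → d → g → e → f → c → a, giving the cycle (a, b, h, d, g, e, f, c).
Continuing from each remaining unvisited element yields (a, b, h, d, g, e, f, c).

(a, b, h, d, g, e, f, c)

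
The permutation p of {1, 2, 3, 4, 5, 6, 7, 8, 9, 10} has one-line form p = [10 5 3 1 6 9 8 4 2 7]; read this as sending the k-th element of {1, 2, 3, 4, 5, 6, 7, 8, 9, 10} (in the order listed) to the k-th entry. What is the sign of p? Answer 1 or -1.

-1

In disjoint-cycle form the cycle lengths are 5, 4, 1.
A cycle is odd iff its length is even; p has 1 even-length cycle, so sgn(p) = (−1)^1 and p is odd.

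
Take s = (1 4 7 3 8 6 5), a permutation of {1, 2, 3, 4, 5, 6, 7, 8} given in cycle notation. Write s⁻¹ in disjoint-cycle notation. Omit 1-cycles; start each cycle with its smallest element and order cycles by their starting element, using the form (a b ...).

Inverting a permutation written in cycle notation just reverses the order within every cycle.
After reversing and putting each cycle's least element first, s⁻¹ = (1 5 6 8 3 7 4).

(1 5 6 8 3 7 4)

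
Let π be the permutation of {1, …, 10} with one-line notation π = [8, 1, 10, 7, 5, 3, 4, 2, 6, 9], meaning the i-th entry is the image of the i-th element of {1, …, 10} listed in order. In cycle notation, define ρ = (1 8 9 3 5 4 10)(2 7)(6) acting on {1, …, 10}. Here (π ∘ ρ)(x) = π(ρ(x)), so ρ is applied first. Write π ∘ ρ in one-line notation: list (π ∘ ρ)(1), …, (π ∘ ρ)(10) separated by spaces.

2 4 5 9 7 3 1 6 10 8

Chase each element through ρ then π: 1 → 8 → 2; 2 → 7 → 4; 3 → 5 → 5; 4 → 10 → 9; 5 → 4 → 7; 6 → 6 → 3; 7 → 2 → 1; 8 → 9 → 6; 9 → 3 → 10; 10 → 1 → 8.
So π ∘ ρ in one-line form is 2 4 5 9 7 3 1 6 10 8.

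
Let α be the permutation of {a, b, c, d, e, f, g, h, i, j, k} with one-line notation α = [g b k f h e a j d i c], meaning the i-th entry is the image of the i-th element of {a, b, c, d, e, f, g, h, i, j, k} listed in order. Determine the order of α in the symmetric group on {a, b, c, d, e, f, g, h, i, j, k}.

6

Decomposing into disjoint cycles gives cycle lengths 6, 2, 2, 1.
Since disjoint cycles commute, ord(α) = lcm(6, 2, 2) = 6.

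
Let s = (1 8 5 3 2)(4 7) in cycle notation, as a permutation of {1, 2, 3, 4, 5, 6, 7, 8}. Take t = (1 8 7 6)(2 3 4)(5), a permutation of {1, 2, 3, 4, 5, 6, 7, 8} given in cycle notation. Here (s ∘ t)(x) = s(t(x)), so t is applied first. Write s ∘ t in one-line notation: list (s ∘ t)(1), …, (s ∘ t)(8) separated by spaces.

(s ∘ t)(x) = s(t(x)). Computing each image: s(t(1)) = s(8) = 5, s(t(2)) = s(3) = 2, s(t(3)) = s(4) = 7, s(t(4)) = s(2) = 1, s(t(5)) = s(5) = 3, s(t(6)) = s(1) = 8, s(t(7)) = s(6) = 6, s(t(8)) = s(7) = 4.
Hence s ∘ t = [5 2 7 1 3 8 6 4].

5 2 7 1 3 8 6 4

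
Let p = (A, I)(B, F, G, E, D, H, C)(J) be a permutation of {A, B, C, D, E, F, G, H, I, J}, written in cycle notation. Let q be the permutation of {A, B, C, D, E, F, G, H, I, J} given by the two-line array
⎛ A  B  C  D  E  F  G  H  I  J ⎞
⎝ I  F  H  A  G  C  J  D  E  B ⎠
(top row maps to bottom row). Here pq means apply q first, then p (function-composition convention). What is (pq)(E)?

q(E) = G, then p(G) = E; composing gives (pq)(E) = E.

E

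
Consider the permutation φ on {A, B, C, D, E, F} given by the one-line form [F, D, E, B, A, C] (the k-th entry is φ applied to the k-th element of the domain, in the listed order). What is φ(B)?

D

B is element number 2 of the domain, and entry number 2 of the one-line form is D, so φ(B) = D.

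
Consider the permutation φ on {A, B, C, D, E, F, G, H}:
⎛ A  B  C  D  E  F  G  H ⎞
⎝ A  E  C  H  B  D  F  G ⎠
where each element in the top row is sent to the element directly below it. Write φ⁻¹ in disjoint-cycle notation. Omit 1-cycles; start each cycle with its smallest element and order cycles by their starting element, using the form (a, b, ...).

(B, E)(D, F, G, H)

The cycle decomposition of φ is (B, E)(D, H, G, F).
Reversing each cycle (and rotating so the smallest element leads) gives φ⁻¹ = (B, E)(D, F, G, H).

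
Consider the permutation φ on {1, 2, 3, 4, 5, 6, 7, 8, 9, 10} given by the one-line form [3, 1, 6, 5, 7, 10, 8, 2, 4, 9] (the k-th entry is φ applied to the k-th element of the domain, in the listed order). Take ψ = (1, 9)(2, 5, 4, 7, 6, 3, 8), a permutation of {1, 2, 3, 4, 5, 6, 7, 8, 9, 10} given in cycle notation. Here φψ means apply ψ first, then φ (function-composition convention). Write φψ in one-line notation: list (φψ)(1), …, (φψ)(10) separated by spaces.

(φψ)(x) = φ(ψ(x)). Computing each image: φ(ψ(1)) = φ(9) = 4, φ(ψ(2)) = φ(5) = 7, φ(ψ(3)) = φ(8) = 2, φ(ψ(4)) = φ(7) = 8, φ(ψ(5)) = φ(4) = 5, φ(ψ(6)) = φ(3) = 6, φ(ψ(7)) = φ(6) = 10, φ(ψ(8)) = φ(2) = 1, φ(ψ(9)) = φ(1) = 3, φ(ψ(10)) = φ(10) = 9.
Hence φψ = [4 7 2 8 5 6 10 1 3 9].

4 7 2 8 5 6 10 1 3 9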